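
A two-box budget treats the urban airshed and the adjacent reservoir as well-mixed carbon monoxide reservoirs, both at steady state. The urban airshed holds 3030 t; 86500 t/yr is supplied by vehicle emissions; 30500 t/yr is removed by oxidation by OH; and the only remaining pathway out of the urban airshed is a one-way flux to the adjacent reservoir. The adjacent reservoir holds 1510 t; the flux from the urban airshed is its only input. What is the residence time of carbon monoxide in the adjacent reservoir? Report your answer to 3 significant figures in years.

Balance the urban airshed: ΣF_in = 86500 t/yr.
Flux to the adjacent reservoir = ΣF_in − (30500) = 56000 t/yr.
At steady state the output of the adjacent reservoir equals its input, 56000 t/yr.
τ = M / F = 1510 / 56000 = 0.02696 yr.

0.0270 yr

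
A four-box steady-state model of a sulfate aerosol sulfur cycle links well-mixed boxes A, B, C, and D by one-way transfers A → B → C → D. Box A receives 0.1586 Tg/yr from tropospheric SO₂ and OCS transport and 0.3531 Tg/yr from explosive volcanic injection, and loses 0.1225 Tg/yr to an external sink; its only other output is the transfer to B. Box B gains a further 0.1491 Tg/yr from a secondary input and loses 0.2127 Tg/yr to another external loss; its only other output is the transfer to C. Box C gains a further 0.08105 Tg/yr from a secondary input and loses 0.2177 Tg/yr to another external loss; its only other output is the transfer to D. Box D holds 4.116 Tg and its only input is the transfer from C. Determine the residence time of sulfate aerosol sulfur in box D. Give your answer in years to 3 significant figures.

21.8 yr

Box A: F(A→B) = (0.1586 + 0.3531) − 0.1225 = 0.38920 Tg/yr.
Box B: F(B→C) = (0.38920 + 0.1491) − 0.2127 = 0.32560 Tg/yr.
Box C: F(C→D) = (0.32560 + 0.08105) − 0.2177 = 0.18895 Tg/yr.
Box D throughput = its input = 0.18895 Tg/yr; τ = 4.116 / 0.18895 = 21.78 yr.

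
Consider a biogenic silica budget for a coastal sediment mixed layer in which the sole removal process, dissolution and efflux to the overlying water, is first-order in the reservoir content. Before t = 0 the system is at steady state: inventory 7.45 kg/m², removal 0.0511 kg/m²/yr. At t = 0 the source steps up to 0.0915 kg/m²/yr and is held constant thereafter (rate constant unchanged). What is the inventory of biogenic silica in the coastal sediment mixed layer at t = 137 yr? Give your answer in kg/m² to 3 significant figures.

11.0 kg/m²

The sink rate constant is k = F₀/M₀ = 0.0511/7.45 = 0.006859 yr⁻¹.
Solving dM/dt = F₁ − kM with M(0) = M₀ gives M(t) = F₁/k + (M₀ − F₁/k)·e^(−kt).
F₁/k = 0.0915/0.006859 = 13.340 kg/m²; kt = 0.006859 × 137 = 0.9397, e^(−kt) = 0.3907.
M(137) = 13.340 + (7.45 − 13.340) × 0.3907 = 13.340 − 2.302 = 11.039 kg/m².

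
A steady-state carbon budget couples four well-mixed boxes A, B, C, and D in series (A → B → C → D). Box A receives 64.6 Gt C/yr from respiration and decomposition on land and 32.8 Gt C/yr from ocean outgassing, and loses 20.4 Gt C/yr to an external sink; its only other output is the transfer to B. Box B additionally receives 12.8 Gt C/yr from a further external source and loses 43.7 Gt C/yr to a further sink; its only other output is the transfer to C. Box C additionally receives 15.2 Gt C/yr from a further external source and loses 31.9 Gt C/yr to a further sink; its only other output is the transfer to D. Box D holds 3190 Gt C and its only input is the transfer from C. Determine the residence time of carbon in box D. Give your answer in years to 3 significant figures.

109 yr

Box A: F(A→B) = (64.6 + 32.8) − 20.4 = 77.000 Gt C/yr.
Box B: F(B→C) = (77.000 + 12.8) − 43.7 = 46.100 Gt C/yr.
Box C: F(C→D) = (46.100 + 15.2) − 31.9 = 29.400 Gt C/yr.
Box D throughput = its input = 29.400 Gt C/yr; τ = 3190 / 29.400 = 108.5 yr.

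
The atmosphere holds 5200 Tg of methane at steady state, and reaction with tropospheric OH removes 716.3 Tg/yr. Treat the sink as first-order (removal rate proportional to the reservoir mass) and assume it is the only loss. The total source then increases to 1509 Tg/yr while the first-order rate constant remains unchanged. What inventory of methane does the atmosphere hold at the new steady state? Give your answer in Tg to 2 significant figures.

11000 Tg

Rate constant k = F/M = 716.3 / 5200 = 0.1377 yr⁻¹.
At the new steady state, source = k·M_new ⇒ M_new = 1509 / 0.1377 = 10950 Tg.
(Equivalently M_new = M × F_new/F_old = 5200 × 1509/716.3.)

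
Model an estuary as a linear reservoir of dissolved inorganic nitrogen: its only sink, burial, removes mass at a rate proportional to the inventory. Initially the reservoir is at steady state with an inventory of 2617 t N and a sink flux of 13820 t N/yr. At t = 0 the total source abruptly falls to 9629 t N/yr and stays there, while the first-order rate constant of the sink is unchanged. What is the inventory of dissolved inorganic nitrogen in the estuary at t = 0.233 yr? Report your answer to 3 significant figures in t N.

The sink rate constant is k = F₀/M₀ = 13820/2617 = 5.281 yr⁻¹.
Solving dM/dt = F₁ − kM with M(0) = M₀ gives M(t) = F₁/k + (M₀ − F₁/k)·e^(−kt).
F₁/k = 9629/5.281 = 1823.4 t N; kt = 5.281 × 0.233 = 1.230, e^(−kt) = 0.2922.
M(0.233) = 1823.4 + (2617 − 1823.4) × 0.2922 = 1823.4 + 231.9 = 2055.2 t N.

2060 t N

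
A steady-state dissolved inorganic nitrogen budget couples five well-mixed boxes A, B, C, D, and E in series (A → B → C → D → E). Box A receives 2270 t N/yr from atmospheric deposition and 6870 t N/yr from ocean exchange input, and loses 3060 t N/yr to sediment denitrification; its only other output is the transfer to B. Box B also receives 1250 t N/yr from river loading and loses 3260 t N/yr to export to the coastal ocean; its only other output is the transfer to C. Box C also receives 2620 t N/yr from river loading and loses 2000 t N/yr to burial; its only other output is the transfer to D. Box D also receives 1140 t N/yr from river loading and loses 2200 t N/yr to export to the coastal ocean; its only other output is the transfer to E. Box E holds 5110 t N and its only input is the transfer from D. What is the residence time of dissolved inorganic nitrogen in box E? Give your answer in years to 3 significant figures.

Box A: F(A→B) = (2270 + 6870) − 3060 = 6080.0 t N/yr.
Box B: F(B→C) = (6080.0 + 1250) − 3260 = 4070.0 t N/yr.
Box C: F(C→D) = (4070.0 + 2620) − 2000 = 4690.0 t N/yr.
Box D: F(D→E) = (4690.0 + 1140) − 2200 = 3630.0 t N/yr.
Box E throughput = its input = 3630.0 t N/yr; τ = 5110 / 3630.0 = 1.408 yr.

1.41 yr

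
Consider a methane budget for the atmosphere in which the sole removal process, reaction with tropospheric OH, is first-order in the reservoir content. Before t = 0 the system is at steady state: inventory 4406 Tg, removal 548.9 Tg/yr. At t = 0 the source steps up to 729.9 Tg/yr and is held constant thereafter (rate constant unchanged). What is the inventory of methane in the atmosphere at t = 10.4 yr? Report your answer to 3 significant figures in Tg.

The sink rate constant is k = F₀/M₀ = 548.9/4406 = 0.1246 yr⁻¹.
Solving dM/dt = F₁ − kM with M(0) = M₀ gives M(t) = F₁/k + (M₀ − F₁/k)·e^(−kt).
F₁/k = 729.9/0.1246 = 5858.9 Tg; kt = 0.1246 × 10.4 = 1.296, e^(−kt) = 0.2737.
M(10.4) = 5858.9 + (4406 − 5858.9) × 0.2737 = 5858.9 − 397.7 = 5461.2 Tg.

5460 Tg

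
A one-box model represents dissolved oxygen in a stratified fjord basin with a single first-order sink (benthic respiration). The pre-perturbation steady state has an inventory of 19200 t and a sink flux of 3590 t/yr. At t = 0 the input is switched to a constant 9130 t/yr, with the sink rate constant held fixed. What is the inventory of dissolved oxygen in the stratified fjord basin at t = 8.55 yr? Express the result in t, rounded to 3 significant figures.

42800 t

The sink rate constant is k = F₀/M₀ = 3590/19200 = 0.1870 yr⁻¹.
Solving dM/dt = F₁ − kM with M(0) = M₀ gives M(t) = F₁/k + (M₀ − F₁/k)·e^(−kt).
F₁/k = 9130/0.1870 = 48829 t; kt = 0.1870 × 8.55 = 1.599, e^(−kt) = 0.2022.
M(8.55) = 48829 + (19200 − 48829) × 0.2022 = 48829 − 5990 = 42839 t.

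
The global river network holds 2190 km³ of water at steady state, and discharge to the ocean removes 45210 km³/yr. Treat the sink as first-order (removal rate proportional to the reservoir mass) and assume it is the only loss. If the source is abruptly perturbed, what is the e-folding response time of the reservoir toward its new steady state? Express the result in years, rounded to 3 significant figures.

For a linear reservoir the response time equals the residence time τ = M/F.
τ = 2190 / 45210 = 0.04844 yr.

0.0484 yr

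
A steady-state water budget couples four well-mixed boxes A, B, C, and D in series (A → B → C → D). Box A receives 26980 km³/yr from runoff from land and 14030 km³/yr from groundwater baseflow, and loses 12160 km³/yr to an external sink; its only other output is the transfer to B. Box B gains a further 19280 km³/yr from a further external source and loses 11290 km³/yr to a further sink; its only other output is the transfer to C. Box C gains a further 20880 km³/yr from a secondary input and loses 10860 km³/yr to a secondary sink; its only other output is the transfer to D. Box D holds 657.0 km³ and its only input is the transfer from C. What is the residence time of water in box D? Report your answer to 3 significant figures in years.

Box A: F(A→B) = (26980 + 14030) − 12160 = 28850 km³/yr.
Box B: F(B→C) = (28850 + 19280) − 11290 = 36840 km³/yr.
Box C: F(C→D) = (36840 + 20880) − 10860 = 46860 km³/yr.
Box D throughput = its input = 46860 km³/yr; τ = 657.0 / 46860 = 0.01402 yr.

0.0140 yr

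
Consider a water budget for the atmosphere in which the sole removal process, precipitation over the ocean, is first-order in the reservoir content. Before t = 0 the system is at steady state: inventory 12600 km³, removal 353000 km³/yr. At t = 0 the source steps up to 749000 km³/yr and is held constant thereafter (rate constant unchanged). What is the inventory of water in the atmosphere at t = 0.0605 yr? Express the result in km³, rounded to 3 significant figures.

24100 km³

Residence time τ = M₀/F₀ = 0.03569 yr. The eventual steady state is M_∞ = M₀·(F₁/F₀) = 12600 × 749000/353000 = 26735 km³.
The anomaly ΔM(t) = M(t) − M_∞ decays as ΔM₀·e^(−t/τ) with ΔM₀ = 12600 − 26735 = −14130 km³.
At t = 0.0605 yr, e^(−t/τ) = e^(−1.695) = 0.1836, so ΔM = −2595 km³ and M = 26735 − 2595 = 24140 km³.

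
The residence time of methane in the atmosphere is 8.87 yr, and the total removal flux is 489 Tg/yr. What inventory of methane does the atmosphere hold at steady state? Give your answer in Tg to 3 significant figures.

τ = M/F ⇒ M = τ × F = 8.87 × 489 = 4337 Tg.

4340 Tg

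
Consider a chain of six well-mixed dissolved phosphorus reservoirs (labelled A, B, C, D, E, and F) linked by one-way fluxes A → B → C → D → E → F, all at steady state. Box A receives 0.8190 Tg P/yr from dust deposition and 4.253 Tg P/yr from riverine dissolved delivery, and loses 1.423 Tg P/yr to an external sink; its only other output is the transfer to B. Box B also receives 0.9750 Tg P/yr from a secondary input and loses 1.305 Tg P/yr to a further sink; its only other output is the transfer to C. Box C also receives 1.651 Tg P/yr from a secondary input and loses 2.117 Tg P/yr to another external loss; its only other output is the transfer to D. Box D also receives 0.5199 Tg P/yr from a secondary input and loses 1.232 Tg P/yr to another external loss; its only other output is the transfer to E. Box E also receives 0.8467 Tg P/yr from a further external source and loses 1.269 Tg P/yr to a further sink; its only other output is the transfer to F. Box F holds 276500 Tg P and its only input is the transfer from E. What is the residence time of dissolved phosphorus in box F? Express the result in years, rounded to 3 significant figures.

Box A: F(A→B) = (0.8190 + 4.253) − 1.423 = 3.6490 Tg P/yr.
Box B: F(B→C) = (3.6490 + 0.9750) − 1.305 = 3.3190 Tg P/yr.
Box C: F(C→D) = (3.3190 + 1.651) − 2.117 = 2.8530 Tg P/yr.
Box D: F(D→E) = (2.8530 + 0.5199) − 1.232 = 2.1409 Tg P/yr.
Box E: F(E→F) = (2.1409 + 0.8467) − 1.269 = 1.7186 Tg P/yr.
Box F throughput = its input = 1.7186 Tg P/yr; τ = 276500 / 1.7186 = 160900 yr.

161000 yr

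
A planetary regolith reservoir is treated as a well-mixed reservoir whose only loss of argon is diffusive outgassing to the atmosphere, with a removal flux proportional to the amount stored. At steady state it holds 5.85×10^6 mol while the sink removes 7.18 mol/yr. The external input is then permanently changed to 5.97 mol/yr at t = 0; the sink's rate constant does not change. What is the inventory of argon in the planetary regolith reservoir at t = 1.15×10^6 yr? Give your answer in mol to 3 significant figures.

5.10×10^6 mol

τ = M₀/F₀ = 5.85×10^6/7.18 = 814800 yr; rate constant k = 1/τ.
New steady state M_∞ = F₁/k = F₁·τ = 5.97 × 814800 = 4.8641×10^6 mol.
M(t) = M_∞ + (M₀ − M_∞)·e^(−t/τ); t/τ = 1.15×10^6/814800 = 1.411, so e^(−t/τ) = 0.2438.
M(t) = 4.8641×10^6 + 985900 × 0.2438 = 5.1045×10^6 mol.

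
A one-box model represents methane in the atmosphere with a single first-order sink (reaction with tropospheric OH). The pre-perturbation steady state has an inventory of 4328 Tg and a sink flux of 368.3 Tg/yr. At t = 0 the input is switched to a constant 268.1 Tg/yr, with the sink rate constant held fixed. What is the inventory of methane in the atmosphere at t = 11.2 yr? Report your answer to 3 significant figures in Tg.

The sink rate constant is k = F₀/M₀ = 368.3/4328 = 0.08510 yr⁻¹.
Solving dM/dt = F₁ − kM with M(0) = M₀ gives M(t) = F₁/k + (M₀ − F₁/k)·e^(−kt).
F₁/k = 268.1/0.08510 = 3150.5 Tg; kt = 0.08510 × 11.2 = 0.9531, e^(−kt) = 0.3855.
M(11.2) = 3150.5 + (4328 − 3150.5) × 0.3855 = 3150.5 + 454.0 = 3604.5 Tg.

3600 Tg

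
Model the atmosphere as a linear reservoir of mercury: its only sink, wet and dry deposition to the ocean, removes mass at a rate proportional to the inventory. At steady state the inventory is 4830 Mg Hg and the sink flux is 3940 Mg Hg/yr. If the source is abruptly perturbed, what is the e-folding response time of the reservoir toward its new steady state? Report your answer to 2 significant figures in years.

For a linear reservoir the response time equals the residence time τ = M/F.
τ = 4830 / 3940 = 1.226 yr.

1.2 yr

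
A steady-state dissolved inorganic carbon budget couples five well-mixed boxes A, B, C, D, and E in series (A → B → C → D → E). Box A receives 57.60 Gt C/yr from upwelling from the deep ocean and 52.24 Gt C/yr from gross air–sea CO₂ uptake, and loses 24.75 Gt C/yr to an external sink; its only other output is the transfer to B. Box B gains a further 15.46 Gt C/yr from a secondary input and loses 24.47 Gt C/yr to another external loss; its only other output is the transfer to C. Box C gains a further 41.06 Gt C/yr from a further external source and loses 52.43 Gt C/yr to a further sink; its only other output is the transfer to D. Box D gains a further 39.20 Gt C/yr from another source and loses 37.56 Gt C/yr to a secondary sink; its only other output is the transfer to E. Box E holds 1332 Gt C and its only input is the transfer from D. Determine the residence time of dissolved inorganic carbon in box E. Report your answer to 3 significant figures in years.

Box A: F(A→B) = (57.60 + 52.24) − 24.75 = 85.090 Gt C/yr.
Box B: F(B→C) = (85.090 + 15.46) − 24.47 = 76.080 Gt C/yr.
Box C: F(C→D) = (76.080 + 41.06) − 52.43 = 64.710 Gt C/yr.
Box D: F(D→E) = (64.710 + 39.20) − 37.56 = 66.350 Gt C/yr.
Box E throughput = its input = 66.350 Gt C/yr; τ = 1332 / 66.350 = 20.08 yr.

20.1 yr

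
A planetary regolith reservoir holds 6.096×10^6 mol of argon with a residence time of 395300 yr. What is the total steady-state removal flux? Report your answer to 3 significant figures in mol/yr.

15.4 mol/yr

F = M / τ = 6.096×10^6 / 395300 = 15.42 mol/yr.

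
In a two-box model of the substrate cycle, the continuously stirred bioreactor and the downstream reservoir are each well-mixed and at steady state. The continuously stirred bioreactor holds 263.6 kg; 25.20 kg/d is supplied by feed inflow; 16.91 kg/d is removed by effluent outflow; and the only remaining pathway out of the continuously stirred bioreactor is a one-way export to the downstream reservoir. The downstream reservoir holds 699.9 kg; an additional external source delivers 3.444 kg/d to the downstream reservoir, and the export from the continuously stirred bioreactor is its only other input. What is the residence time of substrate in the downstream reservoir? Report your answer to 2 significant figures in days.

Balance the continuously stirred bioreactor: ΣF_in = 25.200 kg/d.
Export to the downstream reservoir = ΣF_in − (16.91) = 8.2900 kg/d.
Total input to the downstream reservoir = 8.2900 + 3.444 = 11.734 kg/d; at steady state this equals its total output.
τ = M / F = 699.9 / 11.734 = 59.65 d.

60 d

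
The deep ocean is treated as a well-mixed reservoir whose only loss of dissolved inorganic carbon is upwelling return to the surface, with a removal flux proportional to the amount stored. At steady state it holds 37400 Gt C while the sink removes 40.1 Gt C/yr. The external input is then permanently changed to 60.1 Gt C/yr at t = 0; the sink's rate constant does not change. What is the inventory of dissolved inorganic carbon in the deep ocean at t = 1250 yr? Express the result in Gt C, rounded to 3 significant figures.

51200 Gt C

τ = M₀/F₀ = 37400/40.1 = 932.7 yr; rate constant k = 1/τ.
New steady state M_∞ = F₁/k = F₁·τ = 60.1 × 932.7 = 56053 Gt C.
M(t) = M_∞ + (M₀ − M_∞)·e^(−t/τ); t/τ = 1250/932.7 = 1.340, so e^(−t/τ) = 0.2618.
M(t) = 56053 − 18650 × 0.2618 = 51170 Gt C.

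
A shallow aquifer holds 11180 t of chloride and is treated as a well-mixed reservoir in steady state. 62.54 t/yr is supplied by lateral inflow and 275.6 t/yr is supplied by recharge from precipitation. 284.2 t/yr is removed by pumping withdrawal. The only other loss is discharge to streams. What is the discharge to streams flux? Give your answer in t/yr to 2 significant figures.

54 t/yr

At steady state ΣF_in = ΣF_out.
ΣF_in = 62.54 + 275.6 = 338.14 t/yr.
Discharge to streams flux = ΣF_in − (284.2) = 338.14 − 284.2 = 53.94 t/yr.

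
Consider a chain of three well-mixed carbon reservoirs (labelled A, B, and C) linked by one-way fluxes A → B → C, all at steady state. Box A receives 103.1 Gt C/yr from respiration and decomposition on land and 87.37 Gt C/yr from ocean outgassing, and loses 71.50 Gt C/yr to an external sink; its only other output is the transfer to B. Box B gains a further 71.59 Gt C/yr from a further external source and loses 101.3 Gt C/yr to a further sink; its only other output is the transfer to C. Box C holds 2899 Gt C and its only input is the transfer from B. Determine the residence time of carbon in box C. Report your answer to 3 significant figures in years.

Box A: F(A→B) = (103.1 + 87.37) − 71.50 = 118.97 Gt C/yr.
Box B: F(B→C) = (118.97 + 71.59) − 101.3 = 89.260 Gt C/yr.
Box C throughput = its input = 89.260 Gt C/yr; τ = 2899 / 89.260 = 32.48 yr.

32.5 yr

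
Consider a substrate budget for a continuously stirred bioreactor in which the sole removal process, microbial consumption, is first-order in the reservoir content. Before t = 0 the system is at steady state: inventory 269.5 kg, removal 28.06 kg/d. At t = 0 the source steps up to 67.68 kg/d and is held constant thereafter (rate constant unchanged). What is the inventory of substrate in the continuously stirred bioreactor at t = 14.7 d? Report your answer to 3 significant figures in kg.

568 kg

The sink rate constant is k = F₀/M₀ = 28.06/269.5 = 0.1041 d⁻¹.
Solving dM/dt = F₁ − kM with M(0) = M₀ gives M(t) = F₁/k + (M₀ − F₁/k)·e^(−kt).
F₁/k = 67.68/0.1041 = 650.03 kg; kt = 0.1041 × 14.7 = 1.531, e^(−kt) = 0.2164.
M(14.7) = 650.03 + (269.5 − 650.03) × 0.2164 = 650.03 − 82.35 = 567.67 kg.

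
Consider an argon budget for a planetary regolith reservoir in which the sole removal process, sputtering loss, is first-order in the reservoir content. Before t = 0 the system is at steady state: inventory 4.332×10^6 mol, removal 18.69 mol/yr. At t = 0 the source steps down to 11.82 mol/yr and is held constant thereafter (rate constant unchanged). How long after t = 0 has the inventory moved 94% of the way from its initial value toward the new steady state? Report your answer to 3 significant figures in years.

652000 yr

τ = M₀/F₀ = 4.332×10^6/18.69 = 231800 yr.
The remaining gap fraction is e^(−t/τ); 94% covered ⇒ e^(−t/τ) = 0.0600.
t = −τ ln(0.0600) = 231800 × 2.813 = 652100 yr.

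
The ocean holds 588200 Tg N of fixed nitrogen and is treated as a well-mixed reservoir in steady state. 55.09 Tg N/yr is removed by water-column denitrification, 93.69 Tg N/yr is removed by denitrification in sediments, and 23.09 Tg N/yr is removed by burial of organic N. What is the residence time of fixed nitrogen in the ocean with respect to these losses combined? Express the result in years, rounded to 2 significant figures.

3400 yr

Total removal = 55.09 + 93.69 + 23.09 = 171.87 Tg N/yr.
τ = M / ΣF_out = 588200 / 171.87 = 3422 yr.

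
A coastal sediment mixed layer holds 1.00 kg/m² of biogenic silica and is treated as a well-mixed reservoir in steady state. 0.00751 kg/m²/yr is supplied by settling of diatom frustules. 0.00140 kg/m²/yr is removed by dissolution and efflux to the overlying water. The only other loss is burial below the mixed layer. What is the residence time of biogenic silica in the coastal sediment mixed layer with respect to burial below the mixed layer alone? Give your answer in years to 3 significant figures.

At steady state ΣF_in = ΣF_out.
ΣF_in = 0.0075100 kg/m²/yr.
Burial below the mixed layer flux = ΣF_in − (0.00140) = 0.0075100 − 0.001400 = 0.006110 kg/m²/yr.
τ = M / F = 1.00 / 0.006110 = 163.7 yr.

164 yr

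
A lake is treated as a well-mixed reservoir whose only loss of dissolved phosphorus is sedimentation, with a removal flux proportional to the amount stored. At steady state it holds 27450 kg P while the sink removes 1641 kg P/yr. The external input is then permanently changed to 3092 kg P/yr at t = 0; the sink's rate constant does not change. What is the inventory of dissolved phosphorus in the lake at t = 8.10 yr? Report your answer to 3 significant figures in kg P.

36800 kg P

The sink rate constant is k = F₀/M₀ = 1641/27450 = 0.05978 yr⁻¹.
Solving dM/dt = F₁ − kM with M(0) = M₀ gives M(t) = F₁/k + (M₀ − F₁/k)·e^(−kt).
F₁/k = 3092/0.05978 = 51722 kg P; kt = 0.05978 × 8.10 = 0.4842, e^(−kt) = 0.6162.
M(8.10) = 51722 + (27450 − 51722) × 0.6162 = 51722 − 14960 = 36766 kg P.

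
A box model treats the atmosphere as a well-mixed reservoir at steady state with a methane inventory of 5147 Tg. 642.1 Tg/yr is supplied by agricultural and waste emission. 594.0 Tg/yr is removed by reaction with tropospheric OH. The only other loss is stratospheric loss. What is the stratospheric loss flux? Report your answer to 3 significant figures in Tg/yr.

48.1 Tg/yr

At steady state ΣF_in = ΣF_out.
ΣF_in = 642.10 Tg/yr.
Stratospheric loss flux = ΣF_in − (594.0) = 642.10 − 594.0 = 48.10 Tg/yr.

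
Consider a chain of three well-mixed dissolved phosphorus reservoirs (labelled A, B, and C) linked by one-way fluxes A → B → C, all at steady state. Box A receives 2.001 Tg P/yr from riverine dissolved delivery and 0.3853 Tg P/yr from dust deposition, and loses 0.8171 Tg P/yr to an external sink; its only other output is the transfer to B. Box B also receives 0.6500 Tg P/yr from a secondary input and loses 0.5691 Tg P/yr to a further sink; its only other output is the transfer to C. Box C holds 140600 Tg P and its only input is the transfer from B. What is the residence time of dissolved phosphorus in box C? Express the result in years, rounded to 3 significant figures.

Box A: F(A→B) = (2.001 + 0.3853) − 0.8171 = 1.5692 Tg P/yr.
Box B: F(B→C) = (1.5692 + 0.6500) − 0.5691 = 1.6501 Tg P/yr.
Box C throughput = its input = 1.6501 Tg P/yr; τ = 140600 / 1.6501 = 85210 yr.

85200 yr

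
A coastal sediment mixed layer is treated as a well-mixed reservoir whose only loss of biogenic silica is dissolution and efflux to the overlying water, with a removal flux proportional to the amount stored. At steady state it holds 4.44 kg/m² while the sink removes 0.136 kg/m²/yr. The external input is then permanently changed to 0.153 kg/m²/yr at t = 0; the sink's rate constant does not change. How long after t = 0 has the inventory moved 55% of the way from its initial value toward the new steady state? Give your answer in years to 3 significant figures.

τ = M₀/F₀ = 4.44/0.136 = 32.65 yr.
The remaining gap fraction is e^(−t/τ); 55% covered ⇒ e^(−t/τ) = 0.450.
t = −τ ln(0.450) = 32.65 × 0.7985 = 26.07 yr.

26.1 yr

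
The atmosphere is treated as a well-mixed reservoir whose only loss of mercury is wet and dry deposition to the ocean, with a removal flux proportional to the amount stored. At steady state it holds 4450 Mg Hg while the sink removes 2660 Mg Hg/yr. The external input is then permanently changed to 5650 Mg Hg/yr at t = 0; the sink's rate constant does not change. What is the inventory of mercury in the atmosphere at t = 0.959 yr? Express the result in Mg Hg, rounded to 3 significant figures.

τ = M₀/F₀ = 4450/2660 = 1.673 yr; rate constant k = 1/τ.
New steady state M_∞ = F₁/k = F₁·τ = 5650 × 1.673 = 9452.1 Mg Hg.
M(t) = M_∞ + (M₀ − M_∞)·e^(−t/τ); t/τ = 0.959/1.673 = 0.5732, so e^(−t/τ) = 0.5637.
M(t) = 9452.1 − 5002 × 0.5637 = 6632.4 Mg Hg.

6630 Mg Hg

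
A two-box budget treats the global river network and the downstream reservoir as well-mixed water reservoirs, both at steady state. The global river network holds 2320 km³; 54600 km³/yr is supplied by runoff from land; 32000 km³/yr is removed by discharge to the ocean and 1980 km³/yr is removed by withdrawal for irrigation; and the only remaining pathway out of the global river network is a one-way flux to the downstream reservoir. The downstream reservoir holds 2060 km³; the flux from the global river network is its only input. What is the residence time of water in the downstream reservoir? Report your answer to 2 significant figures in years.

Balance the global river network: ΣF_in = 54600 km³/yr.
Flux to the downstream reservoir = ΣF_in − (32000 + 1980) = 20620 km³/yr.
At steady state the output of the downstream reservoir equals its input, 20620 km³/yr.
τ = M / F = 2060 / 20620 = 0.09990 yr.

0.10 yr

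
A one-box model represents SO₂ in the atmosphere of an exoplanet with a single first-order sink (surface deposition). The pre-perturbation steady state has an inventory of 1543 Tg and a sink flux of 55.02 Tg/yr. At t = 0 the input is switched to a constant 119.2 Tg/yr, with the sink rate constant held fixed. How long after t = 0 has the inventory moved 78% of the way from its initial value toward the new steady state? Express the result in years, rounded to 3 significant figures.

τ = M₀/F₀ = 1543/55.02 = 28.04 yr.
The remaining gap fraction is e^(−t/τ); 78% covered ⇒ e^(−t/τ) = 0.220.
t = −τ ln(0.220) = 28.04 × 1.514 = 42.46 yr.

42.5 yr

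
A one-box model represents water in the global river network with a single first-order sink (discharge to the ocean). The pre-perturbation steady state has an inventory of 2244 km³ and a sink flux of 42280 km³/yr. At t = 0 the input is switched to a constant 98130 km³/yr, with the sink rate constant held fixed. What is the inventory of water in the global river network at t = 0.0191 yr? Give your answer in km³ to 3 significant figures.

τ = M₀/F₀ = 2244/42280 = 0.05307 yr; rate constant k = 1/τ.
New steady state M_∞ = F₁/k = F₁·τ = 98130 × 0.05307 = 5208.2 km³.
M(t) = M_∞ + (M₀ − M_∞)·e^(−t/τ); t/τ = 0.0191/0.05307 = 0.3599, so e^(−t/τ) = 0.6978.
M(t) = 5208.2 − 2964 × 0.6978 = 3139.9 km³.

3140 km³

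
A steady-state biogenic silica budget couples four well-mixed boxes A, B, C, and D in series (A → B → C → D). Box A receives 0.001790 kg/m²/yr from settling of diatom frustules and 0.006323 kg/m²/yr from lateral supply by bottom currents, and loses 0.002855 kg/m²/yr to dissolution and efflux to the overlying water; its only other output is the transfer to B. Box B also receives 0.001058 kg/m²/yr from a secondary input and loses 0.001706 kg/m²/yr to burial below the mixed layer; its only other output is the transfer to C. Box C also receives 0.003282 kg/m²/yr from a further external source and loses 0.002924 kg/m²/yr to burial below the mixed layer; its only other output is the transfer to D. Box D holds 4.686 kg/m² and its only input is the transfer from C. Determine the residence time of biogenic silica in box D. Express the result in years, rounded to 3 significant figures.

Box A: F(A→B) = (0.001790 + 0.006323) − 0.002855 = 0.0052580 kg/m²/yr.
Box B: F(B→C) = (0.0052580 + 0.001058) − 0.001706 = 0.0046100 kg/m²/yr.
Box C: F(C→D) = (0.0046100 + 0.003282) − 0.002924 = 0.0049680 kg/m²/yr.
Box D throughput = its input = 0.0049680 kg/m²/yr; τ = 4.686 / 0.0049680 = 943.2 yr.

943 yr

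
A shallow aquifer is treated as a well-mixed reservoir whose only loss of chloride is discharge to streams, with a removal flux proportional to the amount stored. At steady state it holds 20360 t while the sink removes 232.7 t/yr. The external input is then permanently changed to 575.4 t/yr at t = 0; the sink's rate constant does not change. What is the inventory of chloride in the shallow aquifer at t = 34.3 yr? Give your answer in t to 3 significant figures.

Residence time τ = M₀/F₀ = 87.49 yr. The eventual steady state is M_∞ = M₀·(F₁/F₀) = 20360 × 575.4/232.7 = 50344 t.
The anomaly ΔM(t) = M(t) − M_∞ decays as ΔM₀·e^(−t/τ) with ΔM₀ = 20360 − 50344 = −29980 t.
At t = 34.3 yr, e^(−t/τ) = e^(−0.3920) = 0.6757, so ΔM = −20260 t and M = 50344 − 20260 = 30084 t.

30100 t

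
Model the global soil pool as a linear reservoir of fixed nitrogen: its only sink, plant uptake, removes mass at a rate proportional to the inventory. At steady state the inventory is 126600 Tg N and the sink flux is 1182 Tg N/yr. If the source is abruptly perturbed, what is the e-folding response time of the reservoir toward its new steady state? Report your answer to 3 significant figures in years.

107 yr

For a linear reservoir the response time equals the residence time τ = M/F.
τ = 126600 / 1182 = 107.1 yr.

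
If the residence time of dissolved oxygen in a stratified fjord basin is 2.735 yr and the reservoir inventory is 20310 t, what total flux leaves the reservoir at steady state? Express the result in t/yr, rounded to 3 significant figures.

7430 t/yr

F = M / τ = 20310 / 2.735 = 7426 t/yr.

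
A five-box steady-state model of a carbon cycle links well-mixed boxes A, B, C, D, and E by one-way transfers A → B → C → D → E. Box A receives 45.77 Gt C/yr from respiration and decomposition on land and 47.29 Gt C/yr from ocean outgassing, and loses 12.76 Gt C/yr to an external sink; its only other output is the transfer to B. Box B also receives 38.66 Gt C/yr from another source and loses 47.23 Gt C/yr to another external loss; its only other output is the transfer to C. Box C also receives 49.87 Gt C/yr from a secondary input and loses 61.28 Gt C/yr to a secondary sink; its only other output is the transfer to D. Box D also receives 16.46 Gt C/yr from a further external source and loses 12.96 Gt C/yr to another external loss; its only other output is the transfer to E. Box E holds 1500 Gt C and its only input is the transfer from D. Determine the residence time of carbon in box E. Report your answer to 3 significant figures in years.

Box A: F(A→B) = (45.77 + 47.29) − 12.76 = 80.300 Gt C/yr.
Box B: F(B→C) = (80.300 + 38.66) − 47.23 = 71.730 Gt C/yr.
Box C: F(C→D) = (71.730 + 49.87) − 61.28 = 60.320 Gt C/yr.
Box D: F(D→E) = (60.320 + 16.46) − 12.96 = 63.820 Gt C/yr.
Box E throughput = its input = 63.820 Gt C/yr; τ = 1500 / 63.820 = 23.50 yr.

23.5 yr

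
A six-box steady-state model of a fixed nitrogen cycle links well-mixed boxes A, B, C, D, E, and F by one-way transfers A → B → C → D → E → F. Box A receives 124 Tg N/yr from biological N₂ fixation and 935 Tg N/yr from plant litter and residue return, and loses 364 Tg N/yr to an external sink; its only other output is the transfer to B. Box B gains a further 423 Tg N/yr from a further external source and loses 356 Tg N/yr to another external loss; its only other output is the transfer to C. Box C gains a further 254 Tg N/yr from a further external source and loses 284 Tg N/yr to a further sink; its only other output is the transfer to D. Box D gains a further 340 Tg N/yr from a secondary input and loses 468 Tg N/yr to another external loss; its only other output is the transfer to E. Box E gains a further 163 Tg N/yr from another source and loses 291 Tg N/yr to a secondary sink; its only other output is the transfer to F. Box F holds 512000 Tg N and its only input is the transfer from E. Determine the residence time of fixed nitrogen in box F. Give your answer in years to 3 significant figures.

1080 yr

Box A: F(A→B) = (124 + 935) − 364 = 695.00 Tg N/yr.
Box B: F(B→C) = (695.00 + 423) − 356 = 762.00 Tg N/yr.
Box C: F(C→D) = (762.00 + 254) − 284 = 732.00 Tg N/yr.
Box D: F(D→E) = (732.00 + 340) − 468 = 604.00 Tg N/yr.
Box E: F(E→F) = (604.00 + 163) − 291 = 476.00 Tg N/yr.
Box F throughput = its input = 476.00 Tg N/yr; τ = 512000 / 476.00 = 1076 yr.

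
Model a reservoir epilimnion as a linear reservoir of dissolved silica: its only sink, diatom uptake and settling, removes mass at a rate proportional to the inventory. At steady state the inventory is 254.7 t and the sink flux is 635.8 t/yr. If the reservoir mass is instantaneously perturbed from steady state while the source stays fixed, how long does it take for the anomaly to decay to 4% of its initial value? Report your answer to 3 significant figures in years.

For a linear reservoir the anomaly decays as exp(−t/τ) with τ = M/F = 254.7/635.8 = 0.4006 yr.
exp(−t/τ) = 0.04 ⇒ t = −τ ln(0.04) = 0.4006 × 3.219 = 1.289 yr.

1.29 yr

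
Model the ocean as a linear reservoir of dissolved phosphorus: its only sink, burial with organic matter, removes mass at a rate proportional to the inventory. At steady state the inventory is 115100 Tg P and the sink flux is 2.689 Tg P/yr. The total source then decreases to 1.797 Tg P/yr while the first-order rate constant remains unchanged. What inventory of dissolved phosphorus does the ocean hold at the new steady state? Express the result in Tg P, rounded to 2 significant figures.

77000 Tg P

Rate constant k = F/M = 2.689 / 115100 = 2.336×10^-5 yr⁻¹.
At the new steady state, source = k·M_new ⇒ M_new = 1.797 / 2.336×10^-5 = 76920 Tg P.
(Equivalently M_new = M × F_new/F_old = 115100 × 1.797/2.689.)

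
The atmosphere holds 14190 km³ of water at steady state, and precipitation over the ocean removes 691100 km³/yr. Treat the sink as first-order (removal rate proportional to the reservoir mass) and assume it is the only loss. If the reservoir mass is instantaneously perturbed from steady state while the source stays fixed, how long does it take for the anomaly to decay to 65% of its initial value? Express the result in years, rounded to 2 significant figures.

For a linear reservoir the anomaly decays as exp(−t/τ) with τ = M/F = 14190/691100 = 0.02053 yr.
exp(−t/τ) = 0.65 ⇒ t = −τ ln(0.65) = 0.02053 × 0.4308 = 0.008845 yr.

0.0088 yr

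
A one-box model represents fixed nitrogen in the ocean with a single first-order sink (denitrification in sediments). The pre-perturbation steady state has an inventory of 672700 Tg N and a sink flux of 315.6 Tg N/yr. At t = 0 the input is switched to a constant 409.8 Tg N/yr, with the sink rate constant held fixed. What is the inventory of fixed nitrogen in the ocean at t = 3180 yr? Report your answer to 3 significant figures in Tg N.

828000 Tg N

τ = M₀/F₀ = 672700/315.6 = 2131 yr; rate constant k = 1/τ.
New steady state M_∞ = F₁/k = F₁·τ = 409.8 × 2131 = 873490 Tg N.
M(t) = M_∞ + (M₀ − M_∞)·e^(−t/τ); t/τ = 3180/2131 = 1.492, so e^(−t/τ) = 0.2249.
M(t) = 873490 − 200800 × 0.2249 = 828320 Tg N.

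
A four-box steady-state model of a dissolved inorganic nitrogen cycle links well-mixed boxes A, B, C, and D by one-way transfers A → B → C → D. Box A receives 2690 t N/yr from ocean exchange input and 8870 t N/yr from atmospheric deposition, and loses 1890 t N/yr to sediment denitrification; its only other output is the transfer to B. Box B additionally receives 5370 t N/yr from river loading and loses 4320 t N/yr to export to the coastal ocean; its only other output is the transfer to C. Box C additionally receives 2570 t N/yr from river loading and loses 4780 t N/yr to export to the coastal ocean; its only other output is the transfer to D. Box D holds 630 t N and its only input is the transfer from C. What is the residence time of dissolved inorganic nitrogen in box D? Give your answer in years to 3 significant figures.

0.0740 yr

Box A: F(A→B) = (2690 + 8870) − 1890 = 9670.0 t N/yr.
Box B: F(B→C) = (9670.0 + 5370) − 4320 = 10720 t N/yr.
Box C: F(C→D) = (10720 + 2570) − 4780 = 8510.0 t N/yr.
Box D throughput = its input = 8510.0 t N/yr; τ = 630 / 8510.0 = 0.07403 yr.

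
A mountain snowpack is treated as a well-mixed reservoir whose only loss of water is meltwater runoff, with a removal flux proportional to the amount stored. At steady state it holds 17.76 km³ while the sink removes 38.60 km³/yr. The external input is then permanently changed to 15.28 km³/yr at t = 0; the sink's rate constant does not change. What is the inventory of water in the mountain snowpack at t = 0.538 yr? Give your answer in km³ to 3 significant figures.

10.4 km³

τ = M₀/F₀ = 17.76/38.60 = 0.4601 yr; rate constant k = 1/τ.
New steady state M_∞ = F₁/k = F₁·τ = 15.28 × 0.4601 = 7.0304 km³.
M(t) = M_∞ + (M₀ − M_∞)·e^(−t/τ); t/τ = 0.538/0.4601 = 1.169, so e^(−t/τ) = 0.3106.
M(t) = 7.0304 + 10.73 × 0.3106 = 10.363 km³.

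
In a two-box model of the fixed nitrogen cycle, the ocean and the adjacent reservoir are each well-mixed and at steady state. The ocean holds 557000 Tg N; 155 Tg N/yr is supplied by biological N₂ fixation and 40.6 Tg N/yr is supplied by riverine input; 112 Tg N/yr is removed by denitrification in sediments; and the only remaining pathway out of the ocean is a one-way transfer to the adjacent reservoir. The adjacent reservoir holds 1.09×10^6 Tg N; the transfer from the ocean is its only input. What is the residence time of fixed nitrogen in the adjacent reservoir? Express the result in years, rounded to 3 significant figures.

Balance the ocean: ΣF_in = 155 + 40.6 = 195.60 Tg N/yr.
Transfer to the adjacent reservoir = ΣF_in − (112) = 83.600 Tg N/yr.
At steady state the output of the adjacent reservoir equals its input, 83.600 Tg N/yr.
τ = M / F = 1.09×10^6 / 83.600 = 13040 yr.

13000 yr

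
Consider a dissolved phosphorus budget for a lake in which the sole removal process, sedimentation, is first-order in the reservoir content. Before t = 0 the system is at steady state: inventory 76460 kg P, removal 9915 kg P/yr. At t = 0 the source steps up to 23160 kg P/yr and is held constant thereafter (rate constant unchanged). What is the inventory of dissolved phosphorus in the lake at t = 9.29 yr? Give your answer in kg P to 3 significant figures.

148000 kg P

Residence time τ = M₀/F₀ = 7.712 yr. The eventual steady state is M_∞ = M₀·(F₁/F₀) = 76460 × 23160/9915 = 178600 kg P.
The anomaly ΔM(t) = M(t) − M_∞ decays as ΔM₀·e^(−t/τ) with ΔM₀ = 76460 − 178600 = −102100 kg P.
At t = 9.29 yr, e^(−t/τ) = e^(−1.205) = 0.2998, so ΔM = −30620 kg P and M = 178600 − 30620 = 147980 kg P.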